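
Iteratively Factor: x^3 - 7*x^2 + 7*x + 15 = (x + 1)*(x^2 - 8*x + 15) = (x - 3)*(x + 1)*(x - 5)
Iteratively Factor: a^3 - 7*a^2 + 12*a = (a)*(a^2 - 7*a + 12) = a*(a - 3)*(a - 4)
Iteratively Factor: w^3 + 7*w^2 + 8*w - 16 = (w - 1)*(w^2 + 8*w + 16) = (w - 1)*(w + 4)*(w + 4)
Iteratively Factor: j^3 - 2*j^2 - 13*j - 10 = (j - 5)*(j^2 + 3*j + 2) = (j - 5)*(j + 1)*(j + 2)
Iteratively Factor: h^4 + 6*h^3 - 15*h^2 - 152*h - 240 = (h + 4)*(h^3 + 2*h^2 - 23*h - 60) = (h - 5)*(h + 4)*(h^2 + 7*h + 12) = (h - 5)*(h + 4)^2*(h + 3)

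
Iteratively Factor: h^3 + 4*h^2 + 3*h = (h)*(h^2 + 4*h + 3) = h*(h + 1)*(h + 3)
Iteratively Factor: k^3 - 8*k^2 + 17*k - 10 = (k - 5)*(k^2 - 3*k + 2) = (k - 5)*(k - 2)*(k - 1)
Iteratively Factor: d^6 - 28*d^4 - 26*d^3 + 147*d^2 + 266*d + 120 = (d + 1)*(d^5 - d^4 - 27*d^3 + d^2 + 146*d + 120) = (d - 3)*(d + 1)*(d^4 + 2*d^3 - 21*d^2 - 62*d - 40) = (d - 5)*(d - 3)*(d + 1)*(d^3 + 7*d^2 + 14*d + 8) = (d - 5)*(d - 3)*(d + 1)*(d + 4)*(d^2 + 3*d + 2) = (d - 5)*(d - 3)*(d + 1)^2*(d + 4)*(d + 2)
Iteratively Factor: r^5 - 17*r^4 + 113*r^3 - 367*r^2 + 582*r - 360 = (r - 4)*(r^4 - 13*r^3 + 61*r^2 - 123*r + 90) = (r - 4)*(r - 3)*(r^3 - 10*r^2 + 31*r - 30) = (r - 5)*(r - 4)*(r - 3)*(r^2 - 5*r + 6) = (r - 5)*(r - 4)*(r - 3)^2*(r - 2)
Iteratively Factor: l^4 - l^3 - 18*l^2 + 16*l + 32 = (l - 4)*(l^3 + 3*l^2 - 6*l - 8) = (l - 4)*(l + 4)*(l^2 - l - 2) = (l - 4)*(l - 2)*(l + 4)*(l + 1)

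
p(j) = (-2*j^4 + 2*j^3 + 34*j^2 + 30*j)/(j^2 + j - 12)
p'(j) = (-2*j - 1)*(-2*j^4 + 2*j^3 + 34*j^2 + 30*j)/(j^2 + j - 12)^2 + (-8*j^3 + 6*j^2 + 68*j + 30)/(j^2 + j - 12)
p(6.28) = -32.21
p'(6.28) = -25.24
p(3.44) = 93.75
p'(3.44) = -222.83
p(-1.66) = -1.79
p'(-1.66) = 3.11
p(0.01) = -0.03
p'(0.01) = -2.56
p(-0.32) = 0.51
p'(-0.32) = -0.73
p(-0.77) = 0.37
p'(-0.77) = 1.23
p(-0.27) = 0.46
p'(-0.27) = -0.99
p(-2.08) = -3.00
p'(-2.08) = 2.36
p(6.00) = -25.20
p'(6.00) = -24.88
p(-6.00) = -110.00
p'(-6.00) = 19.78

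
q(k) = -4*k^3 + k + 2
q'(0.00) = 1.00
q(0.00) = 2.00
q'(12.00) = -1727.00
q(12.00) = -6898.00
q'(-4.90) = -287.12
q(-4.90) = 467.70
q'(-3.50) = -146.00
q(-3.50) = 170.00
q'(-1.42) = -23.20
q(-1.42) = 12.03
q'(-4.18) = -208.67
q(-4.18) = 289.96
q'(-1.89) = -41.87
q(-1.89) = 27.12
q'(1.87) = -40.96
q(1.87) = -22.29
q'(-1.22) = -16.86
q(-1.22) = 8.04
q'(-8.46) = -857.86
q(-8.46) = 2415.52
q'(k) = 1 - 12*k^2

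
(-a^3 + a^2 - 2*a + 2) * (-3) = 3*a^3 - 3*a^2 + 6*a - 6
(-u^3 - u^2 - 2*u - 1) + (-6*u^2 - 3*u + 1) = -u^3 - 7*u^2 - 5*u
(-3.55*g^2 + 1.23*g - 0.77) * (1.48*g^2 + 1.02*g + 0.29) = -5.254*g^4 - 1.8006*g^3 - 0.9145*g^2 - 0.4287*g - 0.2233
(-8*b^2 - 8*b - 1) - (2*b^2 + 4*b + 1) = -10*b^2 - 12*b - 2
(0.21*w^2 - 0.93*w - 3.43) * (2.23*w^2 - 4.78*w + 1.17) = 0.4683*w^4 - 3.0777*w^3 - 2.9578*w^2 + 15.3073*w - 4.0131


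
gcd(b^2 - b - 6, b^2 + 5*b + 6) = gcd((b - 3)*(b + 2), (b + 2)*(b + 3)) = b + 2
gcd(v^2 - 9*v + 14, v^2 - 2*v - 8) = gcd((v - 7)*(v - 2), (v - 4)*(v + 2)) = 1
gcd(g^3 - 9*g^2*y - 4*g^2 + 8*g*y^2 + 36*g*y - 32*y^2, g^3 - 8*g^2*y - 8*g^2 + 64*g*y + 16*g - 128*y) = -g^2 + 8*g*y + 4*g - 32*y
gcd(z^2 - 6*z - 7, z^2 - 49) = z - 7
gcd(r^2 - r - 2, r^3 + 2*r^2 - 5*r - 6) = r^2 - r - 2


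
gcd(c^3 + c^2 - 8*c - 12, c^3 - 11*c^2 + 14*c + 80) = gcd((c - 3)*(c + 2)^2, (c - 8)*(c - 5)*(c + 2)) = c + 2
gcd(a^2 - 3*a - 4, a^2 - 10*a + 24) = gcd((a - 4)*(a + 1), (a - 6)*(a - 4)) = a - 4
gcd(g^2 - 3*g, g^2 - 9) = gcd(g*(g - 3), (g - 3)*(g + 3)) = g - 3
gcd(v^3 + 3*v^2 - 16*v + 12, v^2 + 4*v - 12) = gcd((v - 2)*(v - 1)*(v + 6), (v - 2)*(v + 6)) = v^2 + 4*v - 12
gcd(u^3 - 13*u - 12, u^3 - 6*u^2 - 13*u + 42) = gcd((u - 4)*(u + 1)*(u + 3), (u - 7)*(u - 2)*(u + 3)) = u + 3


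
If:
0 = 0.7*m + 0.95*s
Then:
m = -1.35714285714286*s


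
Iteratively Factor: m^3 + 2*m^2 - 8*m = (m)*(m^2 + 2*m - 8) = m*(m - 2)*(m + 4)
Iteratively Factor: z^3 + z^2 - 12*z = (z + 4)*(z^2 - 3*z) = (z - 3)*(z + 4)*(z)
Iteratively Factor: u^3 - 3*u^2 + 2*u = (u - 1)*(u^2 - 2*u) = (u - 2)*(u - 1)*(u)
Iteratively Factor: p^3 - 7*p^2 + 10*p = (p)*(p^2 - 7*p + 10) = p*(p - 5)*(p - 2)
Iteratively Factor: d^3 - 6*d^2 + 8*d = (d)*(d^2 - 6*d + 8) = d*(d - 4)*(d - 2)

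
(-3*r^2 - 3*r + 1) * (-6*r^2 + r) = 18*r^4 + 15*r^3 - 9*r^2 + r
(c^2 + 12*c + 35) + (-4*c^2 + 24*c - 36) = -3*c^2 + 36*c - 1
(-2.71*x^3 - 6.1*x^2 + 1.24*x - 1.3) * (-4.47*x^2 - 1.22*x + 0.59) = 12.1137*x^5 + 30.5732*x^4 + 0.300299999999999*x^3 + 0.6992*x^2 + 2.3176*x - 0.767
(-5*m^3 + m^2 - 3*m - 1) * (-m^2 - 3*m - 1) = 5*m^5 + 14*m^4 + 5*m^3 + 9*m^2 + 6*m + 1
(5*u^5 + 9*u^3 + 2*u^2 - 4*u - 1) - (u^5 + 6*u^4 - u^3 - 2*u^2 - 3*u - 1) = 4*u^5 - 6*u^4 + 10*u^3 + 4*u^2 - u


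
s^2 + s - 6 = (s - 2)*(s + 3)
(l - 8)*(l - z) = l^2 - l*z - 8*l + 8*z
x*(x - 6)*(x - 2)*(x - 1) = x^4 - 9*x^3 + 20*x^2 - 12*x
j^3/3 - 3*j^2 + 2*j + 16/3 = (j/3 + 1/3)*(j - 8)*(j - 2)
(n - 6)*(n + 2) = n^2 - 4*n - 12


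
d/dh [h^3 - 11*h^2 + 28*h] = 3*h^2 - 22*h + 28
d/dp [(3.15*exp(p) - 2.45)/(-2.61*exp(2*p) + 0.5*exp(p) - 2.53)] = (8.2215*exp(2*p) - 12.789*exp(p) - 6.7445)*exp(p)/(6.8121*exp(4*p) - 2.61*exp(3*p) + 13.4566*exp(2*p) - 2.53*exp(p) + 6.4009)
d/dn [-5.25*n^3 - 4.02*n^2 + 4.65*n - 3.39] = -15.75*n^2 - 8.04*n + 4.65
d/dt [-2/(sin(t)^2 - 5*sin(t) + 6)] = 2*(2*sin(t) - 5)*cos(t)/(sin(t)^2 - 5*sin(t) + 6)^2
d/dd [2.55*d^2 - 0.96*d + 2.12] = 5.1*d - 0.96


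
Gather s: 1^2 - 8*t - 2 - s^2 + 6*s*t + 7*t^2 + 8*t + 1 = -s^2 + 6*s*t + 7*t^2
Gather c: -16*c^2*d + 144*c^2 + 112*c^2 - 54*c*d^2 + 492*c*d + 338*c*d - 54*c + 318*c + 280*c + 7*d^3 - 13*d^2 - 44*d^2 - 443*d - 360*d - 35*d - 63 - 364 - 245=c^2*(256 - 16*d) + c*(-54*d^2 + 830*d + 544) + 7*d^3 - 57*d^2 - 838*d - 672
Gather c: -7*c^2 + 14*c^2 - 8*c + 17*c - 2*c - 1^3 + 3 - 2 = 7*c^2 + 7*c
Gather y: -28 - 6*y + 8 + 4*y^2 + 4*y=4*y^2 - 2*y - 20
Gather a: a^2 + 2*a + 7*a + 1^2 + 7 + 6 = a^2 + 9*a + 14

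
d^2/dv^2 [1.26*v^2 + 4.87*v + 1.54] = 2.52000000000000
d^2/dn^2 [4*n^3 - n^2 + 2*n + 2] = 24*n - 2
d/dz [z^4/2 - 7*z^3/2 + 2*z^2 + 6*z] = 2*z^3 - 21*z^2/2 + 4*z + 6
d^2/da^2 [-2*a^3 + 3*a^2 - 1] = 6 - 12*a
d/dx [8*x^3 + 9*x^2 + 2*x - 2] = 24*x^2 + 18*x + 2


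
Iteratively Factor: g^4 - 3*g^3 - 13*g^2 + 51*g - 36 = (g - 3)*(g^3 - 13*g + 12) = (g - 3)*(g + 4)*(g^2 - 4*g + 3) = (g - 3)*(g - 1)*(g + 4)*(g - 3)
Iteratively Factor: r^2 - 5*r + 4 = (r - 4)*(r - 1)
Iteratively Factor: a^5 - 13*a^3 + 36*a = (a + 2)*(a^4 - 2*a^3 - 9*a^2 + 18*a) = a*(a + 2)*(a^3 - 2*a^2 - 9*a + 18) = a*(a + 2)*(a + 3)*(a^2 - 5*a + 6) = a*(a - 2)*(a + 2)*(a + 3)*(a - 3)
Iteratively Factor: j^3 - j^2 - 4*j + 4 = (j + 2)*(j^2 - 3*j + 2) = (j - 2)*(j + 2)*(j - 1)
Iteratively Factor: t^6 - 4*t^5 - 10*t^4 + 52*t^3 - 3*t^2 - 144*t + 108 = (t - 2)*(t^5 - 2*t^4 - 14*t^3 + 24*t^2 + 45*t - 54) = (t - 3)*(t - 2)*(t^4 + t^3 - 11*t^2 - 9*t + 18) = (t - 3)*(t - 2)*(t + 3)*(t^3 - 2*t^2 - 5*t + 6) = (t - 3)^2*(t - 2)*(t + 3)*(t^2 + t - 2) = (t - 3)^2*(t - 2)*(t + 2)*(t + 3)*(t - 1)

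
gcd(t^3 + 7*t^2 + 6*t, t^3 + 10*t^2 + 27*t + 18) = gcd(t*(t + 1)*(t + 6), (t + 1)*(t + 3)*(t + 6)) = t^2 + 7*t + 6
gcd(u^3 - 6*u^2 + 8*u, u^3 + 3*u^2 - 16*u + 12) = u - 2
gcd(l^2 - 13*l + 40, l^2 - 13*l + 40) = l^2 - 13*l + 40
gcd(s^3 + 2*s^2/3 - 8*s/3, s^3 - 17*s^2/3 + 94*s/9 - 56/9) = s - 4/3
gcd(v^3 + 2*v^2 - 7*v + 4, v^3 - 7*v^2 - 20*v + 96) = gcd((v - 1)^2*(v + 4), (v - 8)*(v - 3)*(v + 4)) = v + 4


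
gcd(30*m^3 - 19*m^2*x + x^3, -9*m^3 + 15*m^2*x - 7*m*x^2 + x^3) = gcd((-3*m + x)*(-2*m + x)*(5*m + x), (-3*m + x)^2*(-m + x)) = -3*m + x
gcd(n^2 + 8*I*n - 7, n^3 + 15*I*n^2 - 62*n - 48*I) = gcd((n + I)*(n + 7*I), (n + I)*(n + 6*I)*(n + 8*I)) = n + I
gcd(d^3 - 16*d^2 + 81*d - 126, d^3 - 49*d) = d - 7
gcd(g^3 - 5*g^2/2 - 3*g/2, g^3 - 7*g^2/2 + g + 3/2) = g^2 - 5*g/2 - 3/2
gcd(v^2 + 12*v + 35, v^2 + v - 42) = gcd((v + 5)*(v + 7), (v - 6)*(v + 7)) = v + 7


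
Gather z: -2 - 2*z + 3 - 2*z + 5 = 6 - 4*z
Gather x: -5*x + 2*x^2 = 2*x^2 - 5*x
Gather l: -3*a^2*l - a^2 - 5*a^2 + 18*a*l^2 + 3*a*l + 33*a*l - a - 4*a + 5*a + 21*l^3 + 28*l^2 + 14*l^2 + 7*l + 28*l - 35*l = -6*a^2 + 21*l^3 + l^2*(18*a + 42) + l*(-3*a^2 + 36*a)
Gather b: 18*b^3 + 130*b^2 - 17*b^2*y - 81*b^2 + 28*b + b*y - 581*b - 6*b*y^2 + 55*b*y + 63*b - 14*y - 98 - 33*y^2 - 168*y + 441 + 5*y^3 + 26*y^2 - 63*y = 18*b^3 + b^2*(49 - 17*y) + b*(-6*y^2 + 56*y - 490) + 5*y^3 - 7*y^2 - 245*y + 343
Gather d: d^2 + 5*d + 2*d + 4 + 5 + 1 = d^2 + 7*d + 10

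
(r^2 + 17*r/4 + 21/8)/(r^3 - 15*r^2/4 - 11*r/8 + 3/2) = (2*r + 7)/(2*r^2 - 9*r + 4)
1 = 1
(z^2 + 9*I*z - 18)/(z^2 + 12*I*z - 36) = (z + 3*I)/(z + 6*I)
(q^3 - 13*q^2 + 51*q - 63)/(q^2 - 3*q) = q - 10 + 21/q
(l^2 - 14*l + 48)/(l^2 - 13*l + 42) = (l - 8)/(l - 7)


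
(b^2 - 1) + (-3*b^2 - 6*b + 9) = -2*b^2 - 6*b + 8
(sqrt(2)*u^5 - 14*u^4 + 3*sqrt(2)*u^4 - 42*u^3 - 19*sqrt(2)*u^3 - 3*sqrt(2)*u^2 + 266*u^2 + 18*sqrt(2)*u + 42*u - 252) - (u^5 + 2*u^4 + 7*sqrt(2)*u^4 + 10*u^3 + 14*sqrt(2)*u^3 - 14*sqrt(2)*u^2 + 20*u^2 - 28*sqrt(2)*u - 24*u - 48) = -u^5 + sqrt(2)*u^5 - 16*u^4 - 4*sqrt(2)*u^4 - 52*u^3 - 33*sqrt(2)*u^3 + 11*sqrt(2)*u^2 + 246*u^2 + 46*sqrt(2)*u + 66*u - 204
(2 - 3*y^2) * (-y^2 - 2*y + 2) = 3*y^4 + 6*y^3 - 8*y^2 - 4*y + 4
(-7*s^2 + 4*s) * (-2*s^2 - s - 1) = 14*s^4 - s^3 + 3*s^2 - 4*s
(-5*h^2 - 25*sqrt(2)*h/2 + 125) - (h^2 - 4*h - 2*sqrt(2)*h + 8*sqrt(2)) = -6*h^2 - 21*sqrt(2)*h/2 + 4*h - 8*sqrt(2) + 125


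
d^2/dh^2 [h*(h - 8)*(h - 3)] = 6*h - 22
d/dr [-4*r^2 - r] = -8*r - 1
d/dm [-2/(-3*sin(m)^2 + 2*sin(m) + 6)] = 4*(1 - 3*sin(m))*cos(m)/(-3*sin(m)^2 + 2*sin(m) + 6)^2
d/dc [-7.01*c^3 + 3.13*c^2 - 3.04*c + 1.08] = -21.03*c^2 + 6.26*c - 3.04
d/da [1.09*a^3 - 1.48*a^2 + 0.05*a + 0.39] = 3.27*a^2 - 2.96*a + 0.05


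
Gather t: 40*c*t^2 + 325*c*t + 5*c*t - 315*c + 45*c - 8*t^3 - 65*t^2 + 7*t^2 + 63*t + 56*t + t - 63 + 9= -270*c - 8*t^3 + t^2*(40*c - 58) + t*(330*c + 120) - 54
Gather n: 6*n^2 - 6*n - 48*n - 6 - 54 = 6*n^2 - 54*n - 60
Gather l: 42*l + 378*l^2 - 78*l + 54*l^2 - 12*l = 432*l^2 - 48*l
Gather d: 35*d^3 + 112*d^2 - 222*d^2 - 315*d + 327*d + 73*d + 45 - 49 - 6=35*d^3 - 110*d^2 + 85*d - 10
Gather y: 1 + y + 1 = y + 2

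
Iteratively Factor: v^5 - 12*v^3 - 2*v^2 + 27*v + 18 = (v + 1)*(v^4 - v^3 - 11*v^2 + 9*v + 18) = (v - 3)*(v + 1)*(v^3 + 2*v^2 - 5*v - 6) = (v - 3)*(v + 1)^2*(v^2 + v - 6) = (v - 3)*(v - 2)*(v + 1)^2*(v + 3)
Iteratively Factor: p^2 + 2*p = (p)*(p + 2)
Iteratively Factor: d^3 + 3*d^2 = (d)*(d^2 + 3*d) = d*(d + 3)*(d)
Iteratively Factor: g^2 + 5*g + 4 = (g + 4)*(g + 1)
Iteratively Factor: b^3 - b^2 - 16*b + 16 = (b + 4)*(b^2 - 5*b + 4) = (b - 4)*(b + 4)*(b - 1)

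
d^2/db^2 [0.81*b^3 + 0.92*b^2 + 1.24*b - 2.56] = 4.86*b + 1.84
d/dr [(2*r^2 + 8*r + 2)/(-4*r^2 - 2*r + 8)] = (7*r^2 + 12*r + 17)/(4*r^4 + 4*r^3 - 15*r^2 - 8*r + 16)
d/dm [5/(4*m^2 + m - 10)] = 5*(-8*m - 1)/(4*m^2 + m - 10)^2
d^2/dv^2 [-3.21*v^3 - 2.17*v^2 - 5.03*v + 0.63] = -19.26*v - 4.34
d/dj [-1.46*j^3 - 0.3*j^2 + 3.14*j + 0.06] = -4.38*j^2 - 0.6*j + 3.14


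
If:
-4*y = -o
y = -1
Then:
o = -4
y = -1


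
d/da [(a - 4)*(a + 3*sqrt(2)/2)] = 2*a - 4 + 3*sqrt(2)/2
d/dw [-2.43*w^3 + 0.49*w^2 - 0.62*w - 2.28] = -7.29*w^2 + 0.98*w - 0.62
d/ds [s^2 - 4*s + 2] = 2*s - 4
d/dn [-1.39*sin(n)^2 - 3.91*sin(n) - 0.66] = -(2.78*sin(n) + 3.91)*cos(n)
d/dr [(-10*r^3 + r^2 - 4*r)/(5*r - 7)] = (-100*r^3 + 215*r^2 - 14*r + 28)/(25*r^2 - 70*r + 49)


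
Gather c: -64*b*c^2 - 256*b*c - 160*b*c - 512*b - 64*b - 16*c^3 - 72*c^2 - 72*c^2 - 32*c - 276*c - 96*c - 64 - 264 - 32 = -576*b - 16*c^3 + c^2*(-64*b - 144) + c*(-416*b - 404) - 360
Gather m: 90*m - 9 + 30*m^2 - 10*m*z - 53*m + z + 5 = 30*m^2 + m*(37 - 10*z) + z - 4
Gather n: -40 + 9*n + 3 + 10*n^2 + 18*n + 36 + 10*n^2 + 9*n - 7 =20*n^2 + 36*n - 8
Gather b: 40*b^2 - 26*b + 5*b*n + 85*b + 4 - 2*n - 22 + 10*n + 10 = 40*b^2 + b*(5*n + 59) + 8*n - 8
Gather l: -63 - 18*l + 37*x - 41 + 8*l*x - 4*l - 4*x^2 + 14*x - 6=l*(8*x - 22) - 4*x^2 + 51*x - 110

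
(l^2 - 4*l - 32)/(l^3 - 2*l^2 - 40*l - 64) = 1/(l + 2)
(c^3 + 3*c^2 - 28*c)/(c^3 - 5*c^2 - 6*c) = (-c^2 - 3*c + 28)/(-c^2 + 5*c + 6)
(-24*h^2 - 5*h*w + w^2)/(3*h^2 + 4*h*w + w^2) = (-8*h + w)/(h + w)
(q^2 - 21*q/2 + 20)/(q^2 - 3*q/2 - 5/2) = (q - 8)/(q + 1)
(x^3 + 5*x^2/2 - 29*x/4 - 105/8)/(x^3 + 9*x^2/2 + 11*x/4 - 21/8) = (2*x - 5)/(2*x - 1)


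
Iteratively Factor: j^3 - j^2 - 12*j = (j + 3)*(j^2 - 4*j) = j*(j + 3)*(j - 4)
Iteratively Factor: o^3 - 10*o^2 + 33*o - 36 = (o - 4)*(o^2 - 6*o + 9) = (o - 4)*(o - 3)*(o - 3)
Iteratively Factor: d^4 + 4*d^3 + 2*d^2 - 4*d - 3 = (d + 3)*(d^3 + d^2 - d - 1) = (d + 1)*(d + 3)*(d^2 - 1) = (d + 1)^2*(d + 3)*(d - 1)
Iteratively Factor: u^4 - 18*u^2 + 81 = (u - 3)*(u^3 + 3*u^2 - 9*u - 27) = (u - 3)^2*(u^2 + 6*u + 9) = (u - 3)^2*(u + 3)*(u + 3)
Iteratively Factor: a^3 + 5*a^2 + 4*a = (a)*(a^2 + 5*a + 4) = a*(a + 1)*(a + 4)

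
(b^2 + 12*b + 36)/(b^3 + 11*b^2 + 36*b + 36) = (b + 6)/(b^2 + 5*b + 6)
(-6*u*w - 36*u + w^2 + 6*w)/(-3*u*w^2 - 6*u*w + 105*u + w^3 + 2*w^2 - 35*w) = (6*u*w + 36*u - w^2 - 6*w)/(3*u*w^2 + 6*u*w - 105*u - w^3 - 2*w^2 + 35*w)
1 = 1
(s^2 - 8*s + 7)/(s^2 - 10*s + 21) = (s - 1)/(s - 3)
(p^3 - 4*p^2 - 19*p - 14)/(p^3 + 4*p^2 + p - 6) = (p^2 - 6*p - 7)/(p^2 + 2*p - 3)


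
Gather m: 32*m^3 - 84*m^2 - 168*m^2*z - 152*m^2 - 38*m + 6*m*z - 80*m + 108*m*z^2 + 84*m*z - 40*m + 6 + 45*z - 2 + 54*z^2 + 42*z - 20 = 32*m^3 + m^2*(-168*z - 236) + m*(108*z^2 + 90*z - 158) + 54*z^2 + 87*z - 16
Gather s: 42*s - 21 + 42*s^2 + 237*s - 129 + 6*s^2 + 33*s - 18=48*s^2 + 312*s - 168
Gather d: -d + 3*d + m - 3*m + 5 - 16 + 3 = 2*d - 2*m - 8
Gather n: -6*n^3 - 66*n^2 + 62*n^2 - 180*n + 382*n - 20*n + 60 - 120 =-6*n^3 - 4*n^2 + 182*n - 60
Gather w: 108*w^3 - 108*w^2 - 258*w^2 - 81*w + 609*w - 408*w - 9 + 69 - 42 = 108*w^3 - 366*w^2 + 120*w + 18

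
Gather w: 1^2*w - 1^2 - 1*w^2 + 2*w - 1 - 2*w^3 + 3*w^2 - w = -2*w^3 + 2*w^2 + 2*w - 2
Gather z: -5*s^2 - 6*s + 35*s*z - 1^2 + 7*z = -5*s^2 - 6*s + z*(35*s + 7) - 1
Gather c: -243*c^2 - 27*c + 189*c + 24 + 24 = -243*c^2 + 162*c + 48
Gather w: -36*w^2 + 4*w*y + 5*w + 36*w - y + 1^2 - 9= -36*w^2 + w*(4*y + 41) - y - 8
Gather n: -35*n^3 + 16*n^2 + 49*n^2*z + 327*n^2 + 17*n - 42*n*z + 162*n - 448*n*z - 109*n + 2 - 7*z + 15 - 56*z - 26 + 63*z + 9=-35*n^3 + n^2*(49*z + 343) + n*(70 - 490*z)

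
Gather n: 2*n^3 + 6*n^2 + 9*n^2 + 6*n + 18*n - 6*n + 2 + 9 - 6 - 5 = 2*n^3 + 15*n^2 + 18*n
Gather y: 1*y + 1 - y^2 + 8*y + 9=-y^2 + 9*y + 10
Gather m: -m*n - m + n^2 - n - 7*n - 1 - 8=m*(-n - 1) + n^2 - 8*n - 9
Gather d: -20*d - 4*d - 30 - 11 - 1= -24*d - 42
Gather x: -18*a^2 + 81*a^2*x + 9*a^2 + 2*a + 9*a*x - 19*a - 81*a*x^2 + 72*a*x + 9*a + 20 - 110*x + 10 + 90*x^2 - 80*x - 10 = -9*a^2 - 8*a + x^2*(90 - 81*a) + x*(81*a^2 + 81*a - 190) + 20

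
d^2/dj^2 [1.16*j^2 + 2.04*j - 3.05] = 2.32000000000000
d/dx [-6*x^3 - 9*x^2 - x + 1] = -18*x^2 - 18*x - 1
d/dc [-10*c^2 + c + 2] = 1 - 20*c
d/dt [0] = 0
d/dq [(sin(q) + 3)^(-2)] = -2*cos(q)/(sin(q) + 3)^3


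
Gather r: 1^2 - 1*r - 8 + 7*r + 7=6*r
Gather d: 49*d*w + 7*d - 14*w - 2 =d*(49*w + 7) - 14*w - 2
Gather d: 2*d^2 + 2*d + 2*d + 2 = 2*d^2 + 4*d + 2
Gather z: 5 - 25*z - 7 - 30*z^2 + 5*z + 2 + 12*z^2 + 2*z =-18*z^2 - 18*z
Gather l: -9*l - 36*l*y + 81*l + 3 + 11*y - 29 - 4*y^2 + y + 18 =l*(72 - 36*y) - 4*y^2 + 12*y - 8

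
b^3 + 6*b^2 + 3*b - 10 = (b - 1)*(b + 2)*(b + 5)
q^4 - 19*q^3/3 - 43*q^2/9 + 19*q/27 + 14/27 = (q - 7)*(q - 1/3)*(q + 1/3)*(q + 2/3)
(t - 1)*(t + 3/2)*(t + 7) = t^3 + 15*t^2/2 + 2*t - 21/2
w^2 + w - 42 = (w - 6)*(w + 7)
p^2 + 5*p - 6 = (p - 1)*(p + 6)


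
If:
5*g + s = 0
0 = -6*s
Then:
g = 0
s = 0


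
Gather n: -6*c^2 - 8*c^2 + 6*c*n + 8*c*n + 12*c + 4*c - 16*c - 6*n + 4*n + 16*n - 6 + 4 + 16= -14*c^2 + n*(14*c + 14) + 14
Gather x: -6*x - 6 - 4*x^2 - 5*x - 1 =-4*x^2 - 11*x - 7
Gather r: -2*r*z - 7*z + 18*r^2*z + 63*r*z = 18*r^2*z + 61*r*z - 7*z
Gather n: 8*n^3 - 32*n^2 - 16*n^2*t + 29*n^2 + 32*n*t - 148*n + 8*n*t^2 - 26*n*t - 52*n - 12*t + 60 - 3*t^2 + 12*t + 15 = 8*n^3 + n^2*(-16*t - 3) + n*(8*t^2 + 6*t - 200) - 3*t^2 + 75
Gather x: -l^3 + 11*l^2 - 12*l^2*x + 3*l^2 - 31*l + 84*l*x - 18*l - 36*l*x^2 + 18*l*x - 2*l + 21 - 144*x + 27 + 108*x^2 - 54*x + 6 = -l^3 + 14*l^2 - 51*l + x^2*(108 - 36*l) + x*(-12*l^2 + 102*l - 198) + 54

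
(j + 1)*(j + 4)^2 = j^3 + 9*j^2 + 24*j + 16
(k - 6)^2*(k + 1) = k^3 - 11*k^2 + 24*k + 36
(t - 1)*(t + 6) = t^2 + 5*t - 6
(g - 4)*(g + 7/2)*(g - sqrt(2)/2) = g^3 - sqrt(2)*g^2/2 - g^2/2 - 14*g + sqrt(2)*g/4 + 7*sqrt(2)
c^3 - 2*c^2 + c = c*(c - 1)^2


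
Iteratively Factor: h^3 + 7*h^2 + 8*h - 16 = (h + 4)*(h^2 + 3*h - 4) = (h - 1)*(h + 4)*(h + 4)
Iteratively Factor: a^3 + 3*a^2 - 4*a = (a)*(a^2 + 3*a - 4) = a*(a - 1)*(a + 4)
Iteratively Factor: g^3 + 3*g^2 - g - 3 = (g + 3)*(g^2 - 1) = (g - 1)*(g + 3)*(g + 1)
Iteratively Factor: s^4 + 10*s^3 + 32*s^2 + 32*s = (s + 2)*(s^3 + 8*s^2 + 16*s) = (s + 2)*(s + 4)*(s^2 + 4*s) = (s + 2)*(s + 4)^2*(s)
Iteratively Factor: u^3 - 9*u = (u + 3)*(u^2 - 3*u) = (u - 3)*(u + 3)*(u)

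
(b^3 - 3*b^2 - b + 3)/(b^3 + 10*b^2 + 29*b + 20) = (b^2 - 4*b + 3)/(b^2 + 9*b + 20)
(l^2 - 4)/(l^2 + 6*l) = (l^2 - 4)/(l*(l + 6))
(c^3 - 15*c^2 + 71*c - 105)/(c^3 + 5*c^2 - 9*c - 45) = (c^2 - 12*c + 35)/(c^2 + 8*c + 15)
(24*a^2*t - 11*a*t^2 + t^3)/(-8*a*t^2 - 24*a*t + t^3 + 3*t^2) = (-3*a + t)/(t + 3)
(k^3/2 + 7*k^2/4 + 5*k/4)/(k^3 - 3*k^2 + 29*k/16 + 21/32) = 8*k*(2*k^2 + 7*k + 5)/(32*k^3 - 96*k^2 + 58*k + 21)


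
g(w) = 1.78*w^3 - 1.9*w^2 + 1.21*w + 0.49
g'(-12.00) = 815.77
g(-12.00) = -3363.47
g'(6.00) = 170.65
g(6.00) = 323.83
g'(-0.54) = 4.82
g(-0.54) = -1.00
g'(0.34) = 0.54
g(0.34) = 0.75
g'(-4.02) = 102.78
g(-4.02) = -150.72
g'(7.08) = 241.98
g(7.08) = 545.53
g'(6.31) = 189.85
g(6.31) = 379.68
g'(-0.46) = 4.09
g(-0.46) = -0.64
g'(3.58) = 56.05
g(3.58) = 62.14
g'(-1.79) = 25.12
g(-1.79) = -17.97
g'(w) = 5.34*w^2 - 3.8*w + 1.21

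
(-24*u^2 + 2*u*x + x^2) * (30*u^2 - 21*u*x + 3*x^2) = -720*u^4 + 564*u^3*x - 84*u^2*x^2 - 15*u*x^3 + 3*x^4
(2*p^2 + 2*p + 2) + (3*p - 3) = 2*p^2 + 5*p - 1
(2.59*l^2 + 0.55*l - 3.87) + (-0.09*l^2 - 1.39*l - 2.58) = 2.5*l^2 - 0.84*l - 6.45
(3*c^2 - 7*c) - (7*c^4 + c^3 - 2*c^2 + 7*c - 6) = -7*c^4 - c^3 + 5*c^2 - 14*c + 6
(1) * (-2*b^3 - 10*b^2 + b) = -2*b^3 - 10*b^2 + b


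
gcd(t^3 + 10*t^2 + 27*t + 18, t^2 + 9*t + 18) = t^2 + 9*t + 18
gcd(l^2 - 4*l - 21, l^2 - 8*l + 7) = l - 7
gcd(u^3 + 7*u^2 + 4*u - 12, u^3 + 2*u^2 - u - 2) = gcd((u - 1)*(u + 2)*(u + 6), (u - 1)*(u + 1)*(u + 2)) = u^2 + u - 2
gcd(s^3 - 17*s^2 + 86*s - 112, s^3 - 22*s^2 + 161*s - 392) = s^2 - 15*s + 56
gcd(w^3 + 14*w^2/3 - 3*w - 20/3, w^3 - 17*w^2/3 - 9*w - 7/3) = w + 1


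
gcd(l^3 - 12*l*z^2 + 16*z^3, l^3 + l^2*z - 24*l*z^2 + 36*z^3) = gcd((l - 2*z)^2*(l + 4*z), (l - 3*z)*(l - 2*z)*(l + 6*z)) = -l + 2*z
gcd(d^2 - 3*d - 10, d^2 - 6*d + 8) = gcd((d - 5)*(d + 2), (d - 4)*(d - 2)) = 1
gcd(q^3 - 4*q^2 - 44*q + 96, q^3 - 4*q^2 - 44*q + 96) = q^3 - 4*q^2 - 44*q + 96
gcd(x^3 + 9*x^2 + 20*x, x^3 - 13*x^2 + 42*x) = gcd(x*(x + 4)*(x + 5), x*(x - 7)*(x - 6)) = x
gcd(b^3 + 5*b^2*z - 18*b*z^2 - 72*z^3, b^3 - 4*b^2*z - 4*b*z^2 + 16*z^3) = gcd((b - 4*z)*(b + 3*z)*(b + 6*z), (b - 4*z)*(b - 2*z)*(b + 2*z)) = -b + 4*z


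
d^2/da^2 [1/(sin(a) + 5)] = (5*sin(a) + cos(a)^2 + 1)/(sin(a) + 5)^3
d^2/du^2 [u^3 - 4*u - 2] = 6*u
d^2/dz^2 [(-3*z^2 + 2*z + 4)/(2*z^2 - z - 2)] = 4*(z^3 + 6*z^2 + 2)/(8*z^6 - 12*z^5 - 18*z^4 + 23*z^3 + 18*z^2 - 12*z - 8)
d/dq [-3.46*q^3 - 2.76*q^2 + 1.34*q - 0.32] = -10.38*q^2 - 5.52*q + 1.34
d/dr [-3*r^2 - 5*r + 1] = -6*r - 5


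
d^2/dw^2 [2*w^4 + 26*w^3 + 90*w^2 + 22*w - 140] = 24*w^2 + 156*w + 180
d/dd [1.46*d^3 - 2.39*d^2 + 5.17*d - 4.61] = 4.38*d^2 - 4.78*d + 5.17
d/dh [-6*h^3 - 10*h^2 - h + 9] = -18*h^2 - 20*h - 1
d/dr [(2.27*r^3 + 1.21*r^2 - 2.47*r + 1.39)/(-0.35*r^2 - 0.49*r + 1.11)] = (-0.7945*r^4 - 2.2246*r^3 + 6.1017*r^2 + 3.6592*r - 2.0606)/(0.1225*r^4 + 0.343*r^3 - 0.5369*r^2 - 1.0878*r + 1.2321)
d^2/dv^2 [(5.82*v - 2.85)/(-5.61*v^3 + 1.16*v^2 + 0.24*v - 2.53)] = (-1099.005732*v^5 + 1303.591212*v^4 - 328.08144*v^3 + 991.246392*v^2 - 340.428006*v + 9.988872)/(176.558481*v^9 - 109.522908*v^8 - 0.0134640000000026*v^7 + 246.683287*v^6 - 98.784792*v^5 - 10.425696*v^4 + 111.939435*v^3 - 21.837948*v^2 - 4.608648*v + 16.194277)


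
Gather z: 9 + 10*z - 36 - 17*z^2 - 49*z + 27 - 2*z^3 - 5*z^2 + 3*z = -2*z^3 - 22*z^2 - 36*z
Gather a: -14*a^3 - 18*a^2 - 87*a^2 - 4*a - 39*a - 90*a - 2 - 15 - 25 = -14*a^3 - 105*a^2 - 133*a - 42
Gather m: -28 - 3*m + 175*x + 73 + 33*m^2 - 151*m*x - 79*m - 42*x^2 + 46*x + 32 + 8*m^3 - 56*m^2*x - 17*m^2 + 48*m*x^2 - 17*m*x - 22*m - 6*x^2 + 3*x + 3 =8*m^3 + m^2*(16 - 56*x) + m*(48*x^2 - 168*x - 104) - 48*x^2 + 224*x + 80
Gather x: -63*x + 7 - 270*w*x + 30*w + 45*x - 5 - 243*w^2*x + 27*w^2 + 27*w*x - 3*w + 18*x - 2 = 27*w^2 + 27*w + x*(-243*w^2 - 243*w)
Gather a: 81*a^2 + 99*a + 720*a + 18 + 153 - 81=81*a^2 + 819*a + 90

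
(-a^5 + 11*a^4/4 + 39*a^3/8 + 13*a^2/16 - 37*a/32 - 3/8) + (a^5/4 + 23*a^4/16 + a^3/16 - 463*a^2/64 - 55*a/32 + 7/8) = -3*a^5/4 + 67*a^4/16 + 79*a^3/16 - 411*a^2/64 - 23*a/8 + 1/2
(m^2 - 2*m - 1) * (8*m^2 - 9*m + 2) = 8*m^4 - 25*m^3 + 12*m^2 + 5*m - 2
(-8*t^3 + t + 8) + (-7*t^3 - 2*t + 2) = -15*t^3 - t + 10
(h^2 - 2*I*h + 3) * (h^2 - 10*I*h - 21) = h^4 - 12*I*h^3 - 38*h^2 + 12*I*h - 63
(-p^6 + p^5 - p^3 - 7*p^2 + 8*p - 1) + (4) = -p^6 + p^5 - p^3 - 7*p^2 + 8*p + 3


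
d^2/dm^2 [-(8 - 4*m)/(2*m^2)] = 4*(m - 6)/m^4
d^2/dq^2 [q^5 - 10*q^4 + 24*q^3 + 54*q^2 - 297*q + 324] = 20*q^3 - 120*q^2 + 144*q + 108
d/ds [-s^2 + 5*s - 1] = 5 - 2*s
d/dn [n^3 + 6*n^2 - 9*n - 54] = 3*n^2 + 12*n - 9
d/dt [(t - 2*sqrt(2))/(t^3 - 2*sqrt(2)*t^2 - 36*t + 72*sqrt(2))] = -2*t/(t^4 - 72*t^2 + 1296)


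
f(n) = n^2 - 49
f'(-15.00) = -30.00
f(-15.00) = 176.00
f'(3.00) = 6.00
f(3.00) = -40.00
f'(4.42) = 8.84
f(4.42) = -29.46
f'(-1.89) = -3.78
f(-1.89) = -45.43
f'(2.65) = 5.30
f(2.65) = -41.98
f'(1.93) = 3.86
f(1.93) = -45.28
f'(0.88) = 1.76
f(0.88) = -48.23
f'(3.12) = 6.24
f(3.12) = -39.27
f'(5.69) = 11.38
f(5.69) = -16.62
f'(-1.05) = -2.10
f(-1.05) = -47.90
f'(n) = 2*n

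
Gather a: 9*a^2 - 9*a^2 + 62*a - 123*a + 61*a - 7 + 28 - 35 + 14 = 0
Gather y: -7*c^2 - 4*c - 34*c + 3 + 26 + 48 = -7*c^2 - 38*c + 77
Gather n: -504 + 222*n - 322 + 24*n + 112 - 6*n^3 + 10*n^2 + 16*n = -6*n^3 + 10*n^2 + 262*n - 714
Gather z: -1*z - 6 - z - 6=-2*z - 12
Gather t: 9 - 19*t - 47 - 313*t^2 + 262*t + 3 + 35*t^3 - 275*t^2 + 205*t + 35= 35*t^3 - 588*t^2 + 448*t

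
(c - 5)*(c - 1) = c^2 - 6*c + 5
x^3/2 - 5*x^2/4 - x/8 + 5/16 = (x/2 + 1/4)*(x - 5/2)*(x - 1/2)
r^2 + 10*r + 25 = (r + 5)^2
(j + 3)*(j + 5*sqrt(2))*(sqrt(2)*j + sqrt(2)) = sqrt(2)*j^3 + 4*sqrt(2)*j^2 + 10*j^2 + 3*sqrt(2)*j + 40*j + 30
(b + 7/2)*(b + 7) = b^2 + 21*b/2 + 49/2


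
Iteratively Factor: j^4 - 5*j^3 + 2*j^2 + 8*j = (j - 4)*(j^3 - j^2 - 2*j) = (j - 4)*(j + 1)*(j^2 - 2*j) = j*(j - 4)*(j + 1)*(j - 2)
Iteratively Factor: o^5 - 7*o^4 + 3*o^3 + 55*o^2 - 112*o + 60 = (o - 2)*(o^4 - 5*o^3 - 7*o^2 + 41*o - 30) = (o - 2)*(o + 3)*(o^3 - 8*o^2 + 17*o - 10) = (o - 5)*(o - 2)*(o + 3)*(o^2 - 3*o + 2) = (o - 5)*(o - 2)^2*(o + 3)*(o - 1)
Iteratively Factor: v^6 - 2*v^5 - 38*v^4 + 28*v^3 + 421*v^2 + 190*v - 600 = (v + 4)*(v^5 - 6*v^4 - 14*v^3 + 84*v^2 + 85*v - 150) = (v - 5)*(v + 4)*(v^4 - v^3 - 19*v^2 - 11*v + 30) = (v - 5)^2*(v + 4)*(v^3 + 4*v^2 + v - 6) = (v - 5)^2*(v + 3)*(v + 4)*(v^2 + v - 2) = (v - 5)^2*(v - 1)*(v + 3)*(v + 4)*(v + 2)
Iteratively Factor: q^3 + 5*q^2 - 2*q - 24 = (q - 2)*(q^2 + 7*q + 12) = (q - 2)*(q + 3)*(q + 4)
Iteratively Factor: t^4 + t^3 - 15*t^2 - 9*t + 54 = (t - 2)*(t^3 + 3*t^2 - 9*t - 27) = (t - 2)*(t + 3)*(t^2 - 9) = (t - 2)*(t + 3)^2*(t - 3)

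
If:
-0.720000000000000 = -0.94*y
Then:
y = 0.77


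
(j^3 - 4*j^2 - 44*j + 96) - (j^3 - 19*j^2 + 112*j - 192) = 15*j^2 - 156*j + 288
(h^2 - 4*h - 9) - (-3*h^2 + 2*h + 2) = 4*h^2 - 6*h - 11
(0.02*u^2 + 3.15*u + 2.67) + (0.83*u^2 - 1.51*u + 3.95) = 0.85*u^2 + 1.64*u + 6.62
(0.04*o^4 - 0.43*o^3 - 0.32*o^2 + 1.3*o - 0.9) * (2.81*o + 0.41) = 0.1124*o^5 - 1.1919*o^4 - 1.0755*o^3 + 3.5218*o^2 - 1.996*o - 0.369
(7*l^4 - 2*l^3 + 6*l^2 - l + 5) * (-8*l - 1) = -56*l^5 + 9*l^4 - 46*l^3 + 2*l^2 - 39*l - 5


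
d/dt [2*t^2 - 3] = 4*t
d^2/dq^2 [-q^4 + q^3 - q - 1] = 6*q*(1 - 2*q)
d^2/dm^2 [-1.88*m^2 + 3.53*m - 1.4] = -3.76000000000000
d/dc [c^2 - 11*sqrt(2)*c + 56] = 2*c - 11*sqrt(2)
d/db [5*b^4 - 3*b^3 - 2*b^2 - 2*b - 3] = 20*b^3 - 9*b^2 - 4*b - 2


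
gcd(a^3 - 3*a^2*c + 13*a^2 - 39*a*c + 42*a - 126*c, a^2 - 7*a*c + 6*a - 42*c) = a + 6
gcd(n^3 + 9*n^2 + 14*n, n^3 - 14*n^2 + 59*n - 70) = 1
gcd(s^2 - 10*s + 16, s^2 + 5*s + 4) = 1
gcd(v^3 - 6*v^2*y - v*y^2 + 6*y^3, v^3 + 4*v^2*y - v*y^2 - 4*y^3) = -v^2 + y^2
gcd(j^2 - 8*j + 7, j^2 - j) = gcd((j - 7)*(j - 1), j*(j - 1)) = j - 1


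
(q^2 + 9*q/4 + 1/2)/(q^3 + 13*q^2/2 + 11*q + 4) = (4*q + 1)/(2*(2*q^2 + 9*q + 4))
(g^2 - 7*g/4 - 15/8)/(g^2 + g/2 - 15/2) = (g + 3/4)/(g + 3)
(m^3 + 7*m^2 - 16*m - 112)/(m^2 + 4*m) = m + 3 - 28/m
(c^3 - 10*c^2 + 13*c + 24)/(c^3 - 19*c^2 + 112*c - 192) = (c + 1)/(c - 8)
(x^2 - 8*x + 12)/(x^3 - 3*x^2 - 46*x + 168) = (x - 2)/(x^2 + 3*x - 28)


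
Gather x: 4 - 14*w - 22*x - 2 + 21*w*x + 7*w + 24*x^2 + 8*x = -7*w + 24*x^2 + x*(21*w - 14) + 2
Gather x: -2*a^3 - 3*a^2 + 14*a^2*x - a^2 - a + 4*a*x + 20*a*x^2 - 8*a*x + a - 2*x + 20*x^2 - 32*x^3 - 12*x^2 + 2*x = -2*a^3 - 4*a^2 - 32*x^3 + x^2*(20*a + 8) + x*(14*a^2 - 4*a)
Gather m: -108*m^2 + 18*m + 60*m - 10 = -108*m^2 + 78*m - 10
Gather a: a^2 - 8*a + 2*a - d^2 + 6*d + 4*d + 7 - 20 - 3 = a^2 - 6*a - d^2 + 10*d - 16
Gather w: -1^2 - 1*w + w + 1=0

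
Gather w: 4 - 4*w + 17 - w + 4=25 - 5*w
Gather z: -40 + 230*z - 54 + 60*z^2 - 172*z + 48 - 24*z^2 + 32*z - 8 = 36*z^2 + 90*z - 54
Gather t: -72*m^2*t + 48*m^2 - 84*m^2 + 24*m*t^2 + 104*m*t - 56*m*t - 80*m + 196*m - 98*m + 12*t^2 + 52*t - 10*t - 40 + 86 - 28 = -36*m^2 + 18*m + t^2*(24*m + 12) + t*(-72*m^2 + 48*m + 42) + 18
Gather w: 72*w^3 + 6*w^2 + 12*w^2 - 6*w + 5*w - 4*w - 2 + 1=72*w^3 + 18*w^2 - 5*w - 1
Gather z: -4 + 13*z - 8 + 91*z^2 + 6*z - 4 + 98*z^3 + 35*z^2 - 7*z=98*z^3 + 126*z^2 + 12*z - 16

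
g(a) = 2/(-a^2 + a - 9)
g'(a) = 2*(2*a - 1)/(-a^2 + a - 9)^2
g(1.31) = -0.21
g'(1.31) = 0.04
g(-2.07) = -0.13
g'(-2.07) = -0.04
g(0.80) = -0.23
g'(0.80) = 0.02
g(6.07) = -0.05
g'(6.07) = 0.01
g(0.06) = -0.22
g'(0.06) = -0.02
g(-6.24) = -0.04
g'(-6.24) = -0.01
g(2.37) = -0.16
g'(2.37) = 0.05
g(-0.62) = -0.20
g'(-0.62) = -0.04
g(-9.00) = -0.02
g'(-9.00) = 0.00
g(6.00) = -0.05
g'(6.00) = 0.01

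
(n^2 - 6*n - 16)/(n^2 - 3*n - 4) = (-n^2 + 6*n + 16)/(-n^2 + 3*n + 4)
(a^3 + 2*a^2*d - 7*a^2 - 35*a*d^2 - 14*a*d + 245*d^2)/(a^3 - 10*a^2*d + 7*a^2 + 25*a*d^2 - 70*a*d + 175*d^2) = (a^2 + 7*a*d - 7*a - 49*d)/(a^2 - 5*a*d + 7*a - 35*d)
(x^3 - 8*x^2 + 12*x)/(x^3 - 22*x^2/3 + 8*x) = 3*(x - 2)/(3*x - 4)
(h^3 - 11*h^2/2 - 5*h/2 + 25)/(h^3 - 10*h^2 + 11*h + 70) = (h - 5/2)/(h - 7)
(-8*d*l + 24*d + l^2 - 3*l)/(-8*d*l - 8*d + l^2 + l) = (l - 3)/(l + 1)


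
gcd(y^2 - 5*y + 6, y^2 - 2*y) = y - 2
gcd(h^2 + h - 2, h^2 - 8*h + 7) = h - 1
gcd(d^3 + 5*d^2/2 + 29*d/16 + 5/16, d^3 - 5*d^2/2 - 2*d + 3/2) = d + 1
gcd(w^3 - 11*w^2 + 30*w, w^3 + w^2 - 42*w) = w^2 - 6*w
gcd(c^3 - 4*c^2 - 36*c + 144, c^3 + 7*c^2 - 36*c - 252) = c^2 - 36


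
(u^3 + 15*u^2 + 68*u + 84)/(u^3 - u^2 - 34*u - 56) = (u^2 + 13*u + 42)/(u^2 - 3*u - 28)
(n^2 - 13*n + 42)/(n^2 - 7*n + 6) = (n - 7)/(n - 1)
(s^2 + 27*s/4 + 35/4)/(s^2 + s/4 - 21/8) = 2*(s + 5)/(2*s - 3)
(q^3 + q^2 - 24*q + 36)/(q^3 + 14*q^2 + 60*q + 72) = (q^2 - 5*q + 6)/(q^2 + 8*q + 12)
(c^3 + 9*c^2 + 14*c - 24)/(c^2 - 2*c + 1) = (c^2 + 10*c + 24)/(c - 1)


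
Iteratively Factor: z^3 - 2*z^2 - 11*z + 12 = (z - 1)*(z^2 - z - 12) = (z - 4)*(z - 1)*(z + 3)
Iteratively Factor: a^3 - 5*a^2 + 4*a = (a - 1)*(a^2 - 4*a) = a*(a - 1)*(a - 4)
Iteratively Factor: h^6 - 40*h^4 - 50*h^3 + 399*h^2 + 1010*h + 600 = (h + 4)*(h^5 - 4*h^4 - 24*h^3 + 46*h^2 + 215*h + 150) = (h - 5)*(h + 4)*(h^4 + h^3 - 19*h^2 - 49*h - 30) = (h - 5)*(h + 1)*(h + 4)*(h^3 - 19*h - 30) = (h - 5)*(h + 1)*(h + 2)*(h + 4)*(h^2 - 2*h - 15) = (h - 5)^2*(h + 1)*(h + 2)*(h + 4)*(h + 3)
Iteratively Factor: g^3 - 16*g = (g)*(g^2 - 16) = g*(g - 4)*(g + 4)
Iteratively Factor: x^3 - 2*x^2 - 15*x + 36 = (x + 4)*(x^2 - 6*x + 9) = (x - 3)*(x + 4)*(x - 3)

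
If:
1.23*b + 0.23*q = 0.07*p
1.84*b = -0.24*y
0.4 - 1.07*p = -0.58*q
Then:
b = -0.130434782608696*y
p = 0.45280863218026*y + 0.447688564476886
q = 0.835353855918756*y + 0.13625304136253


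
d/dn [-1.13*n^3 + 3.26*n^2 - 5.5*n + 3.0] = -3.39*n^2 + 6.52*n - 5.5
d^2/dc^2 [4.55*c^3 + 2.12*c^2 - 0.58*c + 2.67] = 27.3*c + 4.24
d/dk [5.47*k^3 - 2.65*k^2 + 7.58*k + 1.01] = 16.41*k^2 - 5.3*k + 7.58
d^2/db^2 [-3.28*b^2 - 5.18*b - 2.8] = -6.56000000000000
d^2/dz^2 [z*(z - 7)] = 2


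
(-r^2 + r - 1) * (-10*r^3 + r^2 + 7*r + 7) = 10*r^5 - 11*r^4 + 4*r^3 - r^2 - 7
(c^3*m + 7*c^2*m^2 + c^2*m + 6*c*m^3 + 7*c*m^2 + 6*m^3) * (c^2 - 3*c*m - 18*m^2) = c^5*m + 4*c^4*m^2 + c^4*m - 33*c^3*m^3 + 4*c^3*m^2 - 144*c^2*m^4 - 33*c^2*m^3 - 108*c*m^5 - 144*c*m^4 - 108*m^5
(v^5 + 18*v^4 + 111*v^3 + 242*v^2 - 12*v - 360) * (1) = v^5 + 18*v^4 + 111*v^3 + 242*v^2 - 12*v - 360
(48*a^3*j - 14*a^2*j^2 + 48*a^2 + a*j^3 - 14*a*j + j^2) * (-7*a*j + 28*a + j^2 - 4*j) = -336*a^4*j^2 + 1344*a^4*j + 146*a^3*j^3 - 584*a^3*j^2 - 336*a^3*j + 1344*a^3 - 21*a^2*j^4 + 84*a^2*j^3 + 146*a^2*j^2 - 584*a^2*j + a*j^5 - 4*a*j^4 - 21*a*j^3 + 84*a*j^2 + j^4 - 4*j^3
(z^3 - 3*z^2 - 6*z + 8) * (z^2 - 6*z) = z^5 - 9*z^4 + 12*z^3 + 44*z^2 - 48*z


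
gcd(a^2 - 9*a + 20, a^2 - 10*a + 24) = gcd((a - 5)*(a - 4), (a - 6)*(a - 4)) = a - 4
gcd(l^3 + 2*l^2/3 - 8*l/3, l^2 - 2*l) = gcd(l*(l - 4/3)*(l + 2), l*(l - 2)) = l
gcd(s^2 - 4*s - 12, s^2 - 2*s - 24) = s - 6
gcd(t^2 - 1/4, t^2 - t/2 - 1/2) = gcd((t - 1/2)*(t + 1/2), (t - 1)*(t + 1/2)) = t + 1/2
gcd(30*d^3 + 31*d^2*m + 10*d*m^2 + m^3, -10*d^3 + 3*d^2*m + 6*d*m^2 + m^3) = 10*d^2 + 7*d*m + m^2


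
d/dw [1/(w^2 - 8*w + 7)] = 2*(4 - w)/(w^2 - 8*w + 7)^2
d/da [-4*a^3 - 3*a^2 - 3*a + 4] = -12*a^2 - 6*a - 3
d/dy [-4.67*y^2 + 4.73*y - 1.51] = 4.73 - 9.34*y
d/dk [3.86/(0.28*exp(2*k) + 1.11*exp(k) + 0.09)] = (-2.1616*exp(k) - 4.2846)*exp(k)/(0.28*exp(2*k) + 1.11*exp(k) + 0.09)^2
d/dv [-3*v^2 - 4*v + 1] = -6*v - 4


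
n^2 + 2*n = n*(n + 2)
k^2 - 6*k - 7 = (k - 7)*(k + 1)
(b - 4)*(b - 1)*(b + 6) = b^3 + b^2 - 26*b + 24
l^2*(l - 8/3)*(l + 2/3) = l^4 - 2*l^3 - 16*l^2/9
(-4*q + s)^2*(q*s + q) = 16*q^3*s + 16*q^3 - 8*q^2*s^2 - 8*q^2*s + q*s^3 + q*s^2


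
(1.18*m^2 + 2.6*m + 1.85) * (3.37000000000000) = 3.9766*m^2 + 8.762*m + 6.2345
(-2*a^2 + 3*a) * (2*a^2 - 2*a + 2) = -4*a^4 + 10*a^3 - 10*a^2 + 6*a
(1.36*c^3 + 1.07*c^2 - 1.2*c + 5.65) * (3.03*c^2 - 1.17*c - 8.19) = 4.1208*c^5 + 1.6509*c^4 - 16.0263*c^3 + 9.7602*c^2 + 3.2175*c - 46.2735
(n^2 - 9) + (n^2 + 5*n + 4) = 2*n^2 + 5*n - 5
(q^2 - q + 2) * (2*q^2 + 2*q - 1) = 2*q^4 + q^2 + 5*q - 2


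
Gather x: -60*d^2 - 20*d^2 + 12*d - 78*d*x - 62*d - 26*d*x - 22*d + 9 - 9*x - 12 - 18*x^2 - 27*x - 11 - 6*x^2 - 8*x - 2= -80*d^2 - 72*d - 24*x^2 + x*(-104*d - 44) - 16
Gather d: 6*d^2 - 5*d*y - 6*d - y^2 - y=6*d^2 + d*(-5*y - 6) - y^2 - y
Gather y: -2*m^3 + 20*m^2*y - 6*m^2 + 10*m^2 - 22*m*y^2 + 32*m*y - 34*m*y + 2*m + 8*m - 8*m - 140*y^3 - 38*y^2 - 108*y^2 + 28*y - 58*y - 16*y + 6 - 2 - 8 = -2*m^3 + 4*m^2 + 2*m - 140*y^3 + y^2*(-22*m - 146) + y*(20*m^2 - 2*m - 46) - 4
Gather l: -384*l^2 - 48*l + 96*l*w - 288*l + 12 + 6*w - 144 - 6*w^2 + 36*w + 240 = -384*l^2 + l*(96*w - 336) - 6*w^2 + 42*w + 108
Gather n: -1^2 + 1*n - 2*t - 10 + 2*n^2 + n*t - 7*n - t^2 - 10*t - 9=2*n^2 + n*(t - 6) - t^2 - 12*t - 20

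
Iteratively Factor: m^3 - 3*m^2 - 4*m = (m + 1)*(m^2 - 4*m) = m*(m + 1)*(m - 4)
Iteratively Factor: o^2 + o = (o + 1)*(o)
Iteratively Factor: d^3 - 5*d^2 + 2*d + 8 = (d - 2)*(d^2 - 3*d - 4) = (d - 4)*(d - 2)*(d + 1)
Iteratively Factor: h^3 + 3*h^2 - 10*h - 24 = (h + 2)*(h^2 + h - 12) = (h - 3)*(h + 2)*(h + 4)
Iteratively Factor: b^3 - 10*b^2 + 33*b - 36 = (b - 4)*(b^2 - 6*b + 9) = (b - 4)*(b - 3)*(b - 3)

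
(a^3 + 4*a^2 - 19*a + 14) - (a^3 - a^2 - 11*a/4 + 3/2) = 5*a^2 - 65*a/4 + 25/2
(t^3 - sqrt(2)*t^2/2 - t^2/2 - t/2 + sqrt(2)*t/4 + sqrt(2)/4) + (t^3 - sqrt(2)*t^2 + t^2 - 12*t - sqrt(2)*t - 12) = 2*t^3 - 3*sqrt(2)*t^2/2 + t^2/2 - 25*t/2 - 3*sqrt(2)*t/4 - 12 + sqrt(2)/4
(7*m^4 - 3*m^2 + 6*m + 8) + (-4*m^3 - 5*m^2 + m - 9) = 7*m^4 - 4*m^3 - 8*m^2 + 7*m - 1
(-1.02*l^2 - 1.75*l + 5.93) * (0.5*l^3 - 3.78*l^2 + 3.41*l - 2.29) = -0.51*l^5 + 2.9806*l^4 + 6.1018*l^3 - 26.0471*l^2 + 24.2288*l - 13.5797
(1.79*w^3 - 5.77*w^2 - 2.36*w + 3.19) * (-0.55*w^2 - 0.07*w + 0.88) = -0.9845*w^5 + 3.0482*w^4 + 3.2771*w^3 - 6.6669*w^2 - 2.3001*w + 2.8072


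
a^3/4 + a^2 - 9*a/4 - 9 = (a/4 + 1)*(a - 3)*(a + 3)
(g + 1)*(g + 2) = g^2 + 3*g + 2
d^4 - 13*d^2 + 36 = (d - 3)*(d - 2)*(d + 2)*(d + 3)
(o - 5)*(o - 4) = o^2 - 9*o + 20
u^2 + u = u*(u + 1)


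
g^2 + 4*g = g*(g + 4)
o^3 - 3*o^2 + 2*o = o*(o - 2)*(o - 1)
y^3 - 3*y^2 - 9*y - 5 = (y - 5)*(y + 1)^2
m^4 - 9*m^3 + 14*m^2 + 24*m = m*(m - 6)*(m - 4)*(m + 1)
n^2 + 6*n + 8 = (n + 2)*(n + 4)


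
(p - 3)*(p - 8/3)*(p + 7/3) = p^3 - 10*p^2/3 - 47*p/9 + 56/3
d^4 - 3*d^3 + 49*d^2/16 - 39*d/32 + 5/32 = (d - 5/4)*(d - 1)*(d - 1/2)*(d - 1/4)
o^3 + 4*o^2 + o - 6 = (o - 1)*(o + 2)*(o + 3)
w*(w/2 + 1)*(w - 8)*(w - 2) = w^4/2 - 4*w^3 - 2*w^2 + 16*w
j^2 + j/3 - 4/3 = (j - 1)*(j + 4/3)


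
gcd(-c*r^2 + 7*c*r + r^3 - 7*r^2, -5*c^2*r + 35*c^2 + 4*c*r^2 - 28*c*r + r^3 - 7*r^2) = -c*r + 7*c + r^2 - 7*r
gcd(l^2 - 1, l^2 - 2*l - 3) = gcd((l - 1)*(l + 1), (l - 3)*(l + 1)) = l + 1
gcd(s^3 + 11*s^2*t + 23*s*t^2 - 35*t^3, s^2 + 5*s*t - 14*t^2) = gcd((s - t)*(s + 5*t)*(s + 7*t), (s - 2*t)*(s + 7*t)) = s + 7*t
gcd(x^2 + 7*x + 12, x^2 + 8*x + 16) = x + 4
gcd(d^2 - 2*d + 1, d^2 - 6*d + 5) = d - 1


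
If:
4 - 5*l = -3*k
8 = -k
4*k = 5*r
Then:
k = -8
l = -4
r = -32/5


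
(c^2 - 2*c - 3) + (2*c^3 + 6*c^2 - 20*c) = 2*c^3 + 7*c^2 - 22*c - 3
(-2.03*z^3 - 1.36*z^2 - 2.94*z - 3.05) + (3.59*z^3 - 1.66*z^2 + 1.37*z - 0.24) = 1.56*z^3 - 3.02*z^2 - 1.57*z - 3.29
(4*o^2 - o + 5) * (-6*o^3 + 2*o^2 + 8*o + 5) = -24*o^5 + 14*o^4 + 22*o^2 + 35*o + 25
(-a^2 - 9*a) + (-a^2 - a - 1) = -2*a^2 - 10*a - 1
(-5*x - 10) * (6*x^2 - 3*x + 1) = -30*x^3 - 45*x^2 + 25*x - 10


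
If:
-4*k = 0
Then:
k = 0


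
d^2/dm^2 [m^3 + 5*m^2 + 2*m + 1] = 6*m + 10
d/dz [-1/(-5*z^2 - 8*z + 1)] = 2*(-5*z - 4)/(5*z^2 + 8*z - 1)^2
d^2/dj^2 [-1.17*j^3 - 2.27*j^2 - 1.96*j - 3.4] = -7.02*j - 4.54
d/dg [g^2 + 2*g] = 2*g + 2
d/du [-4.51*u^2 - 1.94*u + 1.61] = -9.02*u - 1.94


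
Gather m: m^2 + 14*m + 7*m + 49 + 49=m^2 + 21*m + 98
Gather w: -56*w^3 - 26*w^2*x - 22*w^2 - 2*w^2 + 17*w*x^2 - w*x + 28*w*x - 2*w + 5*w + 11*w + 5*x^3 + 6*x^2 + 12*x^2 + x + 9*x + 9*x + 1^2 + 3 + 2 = -56*w^3 + w^2*(-26*x - 24) + w*(17*x^2 + 27*x + 14) + 5*x^3 + 18*x^2 + 19*x + 6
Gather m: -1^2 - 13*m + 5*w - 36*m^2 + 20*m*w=-36*m^2 + m*(20*w - 13) + 5*w - 1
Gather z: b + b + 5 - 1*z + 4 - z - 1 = 2*b - 2*z + 8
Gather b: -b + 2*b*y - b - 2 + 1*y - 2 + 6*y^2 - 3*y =b*(2*y - 2) + 6*y^2 - 2*y - 4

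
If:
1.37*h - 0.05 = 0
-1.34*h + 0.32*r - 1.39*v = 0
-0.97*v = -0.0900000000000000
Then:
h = 0.04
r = 0.56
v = 0.09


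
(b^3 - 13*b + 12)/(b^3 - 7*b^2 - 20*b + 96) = (b - 1)/(b - 8)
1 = 1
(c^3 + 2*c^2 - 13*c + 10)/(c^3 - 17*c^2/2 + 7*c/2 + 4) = 2*(c^2 + 3*c - 10)/(2*c^2 - 15*c - 8)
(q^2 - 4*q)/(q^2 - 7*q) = (q - 4)/(q - 7)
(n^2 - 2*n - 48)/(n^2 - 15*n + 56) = (n + 6)/(n - 7)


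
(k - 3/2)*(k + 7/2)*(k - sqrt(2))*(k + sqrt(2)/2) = k^4 - sqrt(2)*k^3/2 + 2*k^3 - 25*k^2/4 - sqrt(2)*k^2 - 2*k + 21*sqrt(2)*k/8 + 21/4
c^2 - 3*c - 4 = (c - 4)*(c + 1)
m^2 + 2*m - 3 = (m - 1)*(m + 3)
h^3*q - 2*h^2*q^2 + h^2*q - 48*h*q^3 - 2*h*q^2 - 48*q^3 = (h - 8*q)*(h + 6*q)*(h*q + q)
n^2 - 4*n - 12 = (n - 6)*(n + 2)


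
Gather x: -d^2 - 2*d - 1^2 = -d^2 - 2*d - 1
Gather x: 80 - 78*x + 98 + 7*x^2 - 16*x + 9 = 7*x^2 - 94*x + 187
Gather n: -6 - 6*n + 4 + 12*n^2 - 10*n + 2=12*n^2 - 16*n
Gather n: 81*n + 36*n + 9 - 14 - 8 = 117*n - 13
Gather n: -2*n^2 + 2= 2 - 2*n^2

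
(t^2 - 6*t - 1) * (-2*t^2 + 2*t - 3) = -2*t^4 + 14*t^3 - 13*t^2 + 16*t + 3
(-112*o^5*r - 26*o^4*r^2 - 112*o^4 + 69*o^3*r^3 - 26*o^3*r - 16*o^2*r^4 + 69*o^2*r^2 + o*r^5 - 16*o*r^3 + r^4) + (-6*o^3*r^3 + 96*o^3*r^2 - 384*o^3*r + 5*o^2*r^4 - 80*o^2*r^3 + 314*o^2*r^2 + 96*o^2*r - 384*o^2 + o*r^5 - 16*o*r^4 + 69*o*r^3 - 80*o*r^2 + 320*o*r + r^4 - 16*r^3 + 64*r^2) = -112*o^5*r - 26*o^4*r^2 - 112*o^4 + 63*o^3*r^3 + 96*o^3*r^2 - 410*o^3*r - 11*o^2*r^4 - 80*o^2*r^3 + 383*o^2*r^2 + 96*o^2*r - 384*o^2 + 2*o*r^5 - 16*o*r^4 + 53*o*r^3 - 80*o*r^2 + 320*o*r + 2*r^4 - 16*r^3 + 64*r^2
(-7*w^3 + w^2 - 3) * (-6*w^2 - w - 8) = 42*w^5 + w^4 + 55*w^3 + 10*w^2 + 3*w + 24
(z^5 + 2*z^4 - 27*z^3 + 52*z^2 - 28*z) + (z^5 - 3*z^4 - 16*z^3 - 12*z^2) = 2*z^5 - z^4 - 43*z^3 + 40*z^2 - 28*z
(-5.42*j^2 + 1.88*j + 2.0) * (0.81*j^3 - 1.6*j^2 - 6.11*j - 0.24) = -4.3902*j^5 + 10.1948*j^4 + 31.7282*j^3 - 13.386*j^2 - 12.6712*j - 0.48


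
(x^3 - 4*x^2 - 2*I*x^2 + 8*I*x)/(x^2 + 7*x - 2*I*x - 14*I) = x*(x - 4)/(x + 7)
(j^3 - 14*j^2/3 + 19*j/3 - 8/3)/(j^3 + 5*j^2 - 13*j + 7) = (j - 8/3)/(j + 7)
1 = 1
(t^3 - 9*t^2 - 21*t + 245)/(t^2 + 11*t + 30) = (t^2 - 14*t + 49)/(t + 6)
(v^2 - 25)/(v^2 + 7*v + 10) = (v - 5)/(v + 2)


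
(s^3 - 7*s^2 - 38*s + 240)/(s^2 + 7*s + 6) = (s^2 - 13*s + 40)/(s + 1)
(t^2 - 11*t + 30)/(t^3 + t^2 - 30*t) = (t - 6)/(t*(t + 6))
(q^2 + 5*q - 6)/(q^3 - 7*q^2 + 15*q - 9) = (q + 6)/(q^2 - 6*q + 9)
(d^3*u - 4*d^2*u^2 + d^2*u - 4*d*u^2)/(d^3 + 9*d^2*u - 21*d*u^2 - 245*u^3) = d*u*(d^2 - 4*d*u + d - 4*u)/(d^3 + 9*d^2*u - 21*d*u^2 - 245*u^3)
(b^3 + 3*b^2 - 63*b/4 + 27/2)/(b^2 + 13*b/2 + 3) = (4*b^2 - 12*b + 9)/(2*(2*b + 1))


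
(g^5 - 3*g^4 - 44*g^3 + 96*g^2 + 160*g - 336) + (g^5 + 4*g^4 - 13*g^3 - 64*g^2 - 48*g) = 2*g^5 + g^4 - 57*g^3 + 32*g^2 + 112*g - 336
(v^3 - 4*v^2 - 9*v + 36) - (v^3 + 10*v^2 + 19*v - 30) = -14*v^2 - 28*v + 66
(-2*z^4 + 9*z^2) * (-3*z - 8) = 6*z^5 + 16*z^4 - 27*z^3 - 72*z^2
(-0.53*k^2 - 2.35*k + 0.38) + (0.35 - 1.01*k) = -0.53*k^2 - 3.36*k + 0.73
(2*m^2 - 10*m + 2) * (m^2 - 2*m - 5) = 2*m^4 - 14*m^3 + 12*m^2 + 46*m - 10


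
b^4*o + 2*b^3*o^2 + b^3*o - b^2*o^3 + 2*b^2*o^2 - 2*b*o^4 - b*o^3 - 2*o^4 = (b - o)*(b + o)*(b + 2*o)*(b*o + o)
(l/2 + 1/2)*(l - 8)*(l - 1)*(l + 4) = l^4/2 - 2*l^3 - 33*l^2/2 + 2*l + 16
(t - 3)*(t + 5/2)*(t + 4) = t^3 + 7*t^2/2 - 19*t/2 - 30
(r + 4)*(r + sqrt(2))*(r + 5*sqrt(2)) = r^3 + 4*r^2 + 6*sqrt(2)*r^2 + 10*r + 24*sqrt(2)*r + 40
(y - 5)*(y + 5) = y^2 - 25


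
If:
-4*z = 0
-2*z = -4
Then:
No Solution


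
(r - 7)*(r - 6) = r^2 - 13*r + 42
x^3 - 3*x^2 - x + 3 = (x - 3)*(x - 1)*(x + 1)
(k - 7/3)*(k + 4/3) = k^2 - k - 28/9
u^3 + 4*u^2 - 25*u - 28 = (u - 4)*(u + 1)*(u + 7)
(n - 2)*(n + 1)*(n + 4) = n^3 + 3*n^2 - 6*n - 8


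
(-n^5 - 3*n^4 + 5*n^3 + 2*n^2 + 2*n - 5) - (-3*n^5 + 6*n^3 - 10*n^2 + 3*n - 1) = 2*n^5 - 3*n^4 - n^3 + 12*n^2 - n - 4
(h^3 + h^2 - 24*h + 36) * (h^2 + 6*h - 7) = h^5 + 7*h^4 - 25*h^3 - 115*h^2 + 384*h - 252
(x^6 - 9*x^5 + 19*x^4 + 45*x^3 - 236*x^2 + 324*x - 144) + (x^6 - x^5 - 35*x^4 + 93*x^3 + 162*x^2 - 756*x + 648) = 2*x^6 - 10*x^5 - 16*x^4 + 138*x^3 - 74*x^2 - 432*x + 504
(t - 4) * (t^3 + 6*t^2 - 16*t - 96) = t^4 + 2*t^3 - 40*t^2 - 32*t + 384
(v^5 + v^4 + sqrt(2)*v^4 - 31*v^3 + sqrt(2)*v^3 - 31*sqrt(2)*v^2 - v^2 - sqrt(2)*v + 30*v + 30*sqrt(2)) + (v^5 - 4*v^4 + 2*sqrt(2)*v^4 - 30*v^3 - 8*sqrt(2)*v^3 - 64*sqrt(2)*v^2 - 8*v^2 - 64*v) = 2*v^5 - 3*v^4 + 3*sqrt(2)*v^4 - 61*v^3 - 7*sqrt(2)*v^3 - 95*sqrt(2)*v^2 - 9*v^2 - 34*v - sqrt(2)*v + 30*sqrt(2)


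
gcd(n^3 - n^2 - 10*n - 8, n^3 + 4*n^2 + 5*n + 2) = n^2 + 3*n + 2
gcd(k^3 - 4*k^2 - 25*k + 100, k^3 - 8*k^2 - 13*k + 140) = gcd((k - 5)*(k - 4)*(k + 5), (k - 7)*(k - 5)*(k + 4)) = k - 5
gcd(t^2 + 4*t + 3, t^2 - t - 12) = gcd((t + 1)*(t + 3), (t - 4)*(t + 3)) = t + 3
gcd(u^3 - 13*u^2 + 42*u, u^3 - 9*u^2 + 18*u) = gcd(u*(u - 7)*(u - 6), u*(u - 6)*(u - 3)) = u^2 - 6*u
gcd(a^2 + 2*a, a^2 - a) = a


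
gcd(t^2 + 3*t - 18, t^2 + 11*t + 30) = t + 6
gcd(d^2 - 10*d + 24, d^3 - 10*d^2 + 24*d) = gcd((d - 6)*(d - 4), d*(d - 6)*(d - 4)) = d^2 - 10*d + 24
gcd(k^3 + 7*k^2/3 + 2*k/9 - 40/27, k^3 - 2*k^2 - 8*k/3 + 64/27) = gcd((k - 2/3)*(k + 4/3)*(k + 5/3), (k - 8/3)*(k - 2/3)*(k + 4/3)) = k^2 + 2*k/3 - 8/9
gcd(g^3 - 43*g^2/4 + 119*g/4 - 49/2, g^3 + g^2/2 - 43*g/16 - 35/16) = g - 7/4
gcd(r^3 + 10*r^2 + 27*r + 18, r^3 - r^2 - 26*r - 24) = r + 1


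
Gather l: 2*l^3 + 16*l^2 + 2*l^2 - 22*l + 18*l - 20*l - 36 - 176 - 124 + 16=2*l^3 + 18*l^2 - 24*l - 320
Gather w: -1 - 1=-2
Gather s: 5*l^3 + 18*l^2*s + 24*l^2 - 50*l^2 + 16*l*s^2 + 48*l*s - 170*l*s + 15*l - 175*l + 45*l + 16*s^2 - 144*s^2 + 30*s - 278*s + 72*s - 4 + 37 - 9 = 5*l^3 - 26*l^2 - 115*l + s^2*(16*l - 128) + s*(18*l^2 - 122*l - 176) + 24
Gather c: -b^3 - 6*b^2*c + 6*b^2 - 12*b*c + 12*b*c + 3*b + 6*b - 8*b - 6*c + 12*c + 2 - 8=-b^3 + 6*b^2 + b + c*(6 - 6*b^2) - 6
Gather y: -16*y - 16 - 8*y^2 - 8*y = -8*y^2 - 24*y - 16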